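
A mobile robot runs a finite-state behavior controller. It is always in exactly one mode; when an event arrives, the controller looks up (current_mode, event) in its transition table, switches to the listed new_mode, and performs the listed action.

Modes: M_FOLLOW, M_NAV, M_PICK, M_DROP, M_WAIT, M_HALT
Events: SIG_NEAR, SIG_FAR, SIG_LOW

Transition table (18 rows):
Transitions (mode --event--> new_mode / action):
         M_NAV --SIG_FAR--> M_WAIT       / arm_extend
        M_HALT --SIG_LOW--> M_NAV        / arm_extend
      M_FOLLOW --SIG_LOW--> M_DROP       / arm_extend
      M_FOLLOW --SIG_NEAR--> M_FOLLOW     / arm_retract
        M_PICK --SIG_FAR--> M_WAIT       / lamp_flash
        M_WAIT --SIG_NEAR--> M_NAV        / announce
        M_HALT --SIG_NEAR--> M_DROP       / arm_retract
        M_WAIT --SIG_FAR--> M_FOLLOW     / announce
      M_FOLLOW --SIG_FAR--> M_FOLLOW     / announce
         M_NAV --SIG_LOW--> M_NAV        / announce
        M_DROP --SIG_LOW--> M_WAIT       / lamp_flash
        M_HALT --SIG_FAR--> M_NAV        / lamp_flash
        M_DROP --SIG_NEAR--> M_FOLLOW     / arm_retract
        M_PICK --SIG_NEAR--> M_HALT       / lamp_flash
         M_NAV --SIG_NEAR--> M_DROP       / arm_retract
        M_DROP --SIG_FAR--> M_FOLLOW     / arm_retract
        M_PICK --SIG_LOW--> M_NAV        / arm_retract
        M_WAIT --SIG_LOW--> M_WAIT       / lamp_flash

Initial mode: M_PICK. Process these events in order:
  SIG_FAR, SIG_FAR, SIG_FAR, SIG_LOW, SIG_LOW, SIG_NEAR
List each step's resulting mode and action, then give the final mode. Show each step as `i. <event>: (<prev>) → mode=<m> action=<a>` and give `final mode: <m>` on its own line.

1. SIG_FAR: (M_PICK) → mode=M_WAIT action=lamp_flash
2. SIG_FAR: (M_WAIT) → mode=M_FOLLOW action=announce
3. SIG_FAR: (M_FOLLOW) → mode=M_FOLLOW action=announce
4. SIG_LOW: (M_FOLLOW) → mode=M_DROP action=arm_extend
5. SIG_LOW: (M_DROP) → mode=M_WAIT action=lamp_flash
6. SIG_NEAR: (M_WAIT) → mode=M_NAV action=announce

final mode: M_NAV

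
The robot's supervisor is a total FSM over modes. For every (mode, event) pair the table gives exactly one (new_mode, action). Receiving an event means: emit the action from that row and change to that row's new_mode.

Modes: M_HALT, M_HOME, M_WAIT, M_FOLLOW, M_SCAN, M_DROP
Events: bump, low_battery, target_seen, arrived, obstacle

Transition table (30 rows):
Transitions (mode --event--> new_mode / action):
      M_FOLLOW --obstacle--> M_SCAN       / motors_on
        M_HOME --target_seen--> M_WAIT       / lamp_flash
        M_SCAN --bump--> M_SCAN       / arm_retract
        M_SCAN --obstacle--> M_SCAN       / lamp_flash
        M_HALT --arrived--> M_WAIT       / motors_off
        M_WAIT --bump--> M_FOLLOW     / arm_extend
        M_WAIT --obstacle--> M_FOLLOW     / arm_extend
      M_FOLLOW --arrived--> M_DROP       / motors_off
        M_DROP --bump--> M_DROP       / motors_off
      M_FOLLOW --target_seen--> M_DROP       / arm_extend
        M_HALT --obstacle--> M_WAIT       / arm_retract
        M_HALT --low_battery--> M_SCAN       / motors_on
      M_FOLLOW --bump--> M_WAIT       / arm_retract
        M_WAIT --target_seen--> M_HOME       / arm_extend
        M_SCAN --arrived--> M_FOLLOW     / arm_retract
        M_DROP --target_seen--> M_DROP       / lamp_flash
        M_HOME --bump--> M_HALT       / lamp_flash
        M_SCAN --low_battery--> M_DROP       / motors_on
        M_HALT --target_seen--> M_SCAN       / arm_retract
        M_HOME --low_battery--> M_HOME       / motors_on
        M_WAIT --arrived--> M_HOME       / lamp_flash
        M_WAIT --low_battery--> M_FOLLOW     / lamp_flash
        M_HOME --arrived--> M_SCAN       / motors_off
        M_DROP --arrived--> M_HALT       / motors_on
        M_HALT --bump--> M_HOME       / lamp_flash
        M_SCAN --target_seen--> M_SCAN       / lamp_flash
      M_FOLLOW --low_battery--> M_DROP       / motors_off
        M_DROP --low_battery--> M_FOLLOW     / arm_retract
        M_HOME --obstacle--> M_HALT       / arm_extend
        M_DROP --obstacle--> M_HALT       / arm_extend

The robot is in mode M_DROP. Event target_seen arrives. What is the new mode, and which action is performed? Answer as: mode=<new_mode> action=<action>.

current mode = M_DROP; filter table to that mode:
  (M_DROP, bump) → (M_DROP, motors_off)
  (M_DROP, target_seen) → (M_DROP, lamp_flash)  ← event matches
  (M_DROP, arrived) → (M_HALT, motors_on)
  (M_DROP, low_battery) → (M_FOLLOW, arm_retract)
  (M_DROP, obstacle) → (M_HALT, arm_extend)
event = target_seen selects (M_DROP, lamp_flash)

mode=M_DROP action=lamp_flash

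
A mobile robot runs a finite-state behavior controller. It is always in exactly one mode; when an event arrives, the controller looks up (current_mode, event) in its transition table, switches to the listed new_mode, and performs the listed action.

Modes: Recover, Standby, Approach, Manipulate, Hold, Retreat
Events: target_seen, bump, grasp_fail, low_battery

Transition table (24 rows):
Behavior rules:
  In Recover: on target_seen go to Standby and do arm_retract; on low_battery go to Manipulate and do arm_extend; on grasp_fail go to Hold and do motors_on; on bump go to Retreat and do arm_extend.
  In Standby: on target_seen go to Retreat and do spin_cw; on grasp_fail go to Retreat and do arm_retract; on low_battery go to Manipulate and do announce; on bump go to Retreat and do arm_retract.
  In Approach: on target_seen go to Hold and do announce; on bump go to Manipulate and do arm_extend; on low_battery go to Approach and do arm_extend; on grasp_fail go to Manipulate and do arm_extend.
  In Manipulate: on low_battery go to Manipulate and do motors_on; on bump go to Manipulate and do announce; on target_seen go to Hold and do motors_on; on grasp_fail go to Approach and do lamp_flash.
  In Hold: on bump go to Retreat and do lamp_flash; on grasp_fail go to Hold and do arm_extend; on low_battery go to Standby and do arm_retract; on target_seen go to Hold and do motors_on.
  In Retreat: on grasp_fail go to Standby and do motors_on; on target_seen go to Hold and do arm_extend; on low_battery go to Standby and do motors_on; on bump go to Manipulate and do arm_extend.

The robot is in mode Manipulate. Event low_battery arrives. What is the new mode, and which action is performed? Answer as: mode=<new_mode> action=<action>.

mode=Manipulate action=motors_on

current mode = Manipulate; filter table to that mode:
  (Manipulate, low_battery) → (Manipulate, motors_on)  ← event matches
  (Manipulate, bump) → (Manipulate, announce)
  (Manipulate, target_seen) → (Hold, motors_on)
  (Manipulate, grasp_fail) → (Approach, lamp_flash)
event = low_battery selects (Manipulate, motors_on)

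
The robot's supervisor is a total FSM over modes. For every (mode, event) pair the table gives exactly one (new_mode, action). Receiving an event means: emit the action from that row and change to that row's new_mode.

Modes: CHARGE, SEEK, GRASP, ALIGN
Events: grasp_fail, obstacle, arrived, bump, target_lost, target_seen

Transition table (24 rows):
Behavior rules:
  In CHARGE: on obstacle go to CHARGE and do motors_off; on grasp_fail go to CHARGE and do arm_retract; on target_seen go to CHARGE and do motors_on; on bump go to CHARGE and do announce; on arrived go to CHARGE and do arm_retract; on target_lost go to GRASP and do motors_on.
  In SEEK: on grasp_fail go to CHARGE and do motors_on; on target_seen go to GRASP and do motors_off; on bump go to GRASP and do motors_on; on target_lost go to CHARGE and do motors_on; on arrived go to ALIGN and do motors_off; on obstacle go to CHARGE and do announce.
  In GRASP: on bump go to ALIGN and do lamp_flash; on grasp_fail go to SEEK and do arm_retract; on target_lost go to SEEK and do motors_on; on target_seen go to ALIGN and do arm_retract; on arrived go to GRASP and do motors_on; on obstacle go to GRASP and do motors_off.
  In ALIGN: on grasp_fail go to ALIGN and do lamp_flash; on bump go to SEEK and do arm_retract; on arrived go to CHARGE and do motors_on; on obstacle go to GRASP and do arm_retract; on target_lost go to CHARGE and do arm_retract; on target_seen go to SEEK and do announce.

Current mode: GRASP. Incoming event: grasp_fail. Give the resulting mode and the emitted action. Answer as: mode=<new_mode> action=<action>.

current mode = GRASP; filter table to that mode:
  (GRASP, bump) → (ALIGN, lamp_flash)
  (GRASP, grasp_fail) → (SEEK, arm_retract)  ← event matches
  (GRASP, target_lost) → (SEEK, motors_on)
  (GRASP, target_seen) → (ALIGN, arm_retract)
  (GRASP, arrived) → (GRASP, motors_on)
  (GRASP, obstacle) → (GRASP, motors_off)
event = grasp_fail selects (SEEK, arm_retract)

mode=SEEK action=arm_retract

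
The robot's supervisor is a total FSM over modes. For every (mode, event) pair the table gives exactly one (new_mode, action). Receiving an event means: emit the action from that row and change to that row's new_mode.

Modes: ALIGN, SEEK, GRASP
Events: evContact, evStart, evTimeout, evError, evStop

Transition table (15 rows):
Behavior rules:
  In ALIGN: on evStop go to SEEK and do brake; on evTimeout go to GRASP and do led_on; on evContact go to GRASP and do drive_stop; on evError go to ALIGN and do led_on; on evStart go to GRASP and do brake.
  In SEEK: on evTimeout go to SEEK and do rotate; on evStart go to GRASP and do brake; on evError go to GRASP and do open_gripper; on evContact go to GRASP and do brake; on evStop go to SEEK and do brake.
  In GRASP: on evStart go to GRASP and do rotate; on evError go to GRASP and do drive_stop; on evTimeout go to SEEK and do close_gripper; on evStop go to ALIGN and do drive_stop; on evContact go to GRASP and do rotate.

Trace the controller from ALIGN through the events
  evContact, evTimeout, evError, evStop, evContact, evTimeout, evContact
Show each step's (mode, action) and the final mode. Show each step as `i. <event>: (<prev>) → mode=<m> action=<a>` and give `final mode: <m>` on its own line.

final mode: GRASP

1. evContact: (ALIGN) → mode=GRASP action=drive_stop
2. evTimeout: (GRASP) → mode=SEEK action=close_gripper
3. evError: (SEEK) → mode=GRASP action=open_gripper
4. evStop: (GRASP) → mode=ALIGN action=drive_stop
5. evContact: (ALIGN) → mode=GRASP action=drive_stop
6. evTimeout: (GRASP) → mode=SEEK action=close_gripper
7. evContact: (SEEK) → mode=GRASP action=brake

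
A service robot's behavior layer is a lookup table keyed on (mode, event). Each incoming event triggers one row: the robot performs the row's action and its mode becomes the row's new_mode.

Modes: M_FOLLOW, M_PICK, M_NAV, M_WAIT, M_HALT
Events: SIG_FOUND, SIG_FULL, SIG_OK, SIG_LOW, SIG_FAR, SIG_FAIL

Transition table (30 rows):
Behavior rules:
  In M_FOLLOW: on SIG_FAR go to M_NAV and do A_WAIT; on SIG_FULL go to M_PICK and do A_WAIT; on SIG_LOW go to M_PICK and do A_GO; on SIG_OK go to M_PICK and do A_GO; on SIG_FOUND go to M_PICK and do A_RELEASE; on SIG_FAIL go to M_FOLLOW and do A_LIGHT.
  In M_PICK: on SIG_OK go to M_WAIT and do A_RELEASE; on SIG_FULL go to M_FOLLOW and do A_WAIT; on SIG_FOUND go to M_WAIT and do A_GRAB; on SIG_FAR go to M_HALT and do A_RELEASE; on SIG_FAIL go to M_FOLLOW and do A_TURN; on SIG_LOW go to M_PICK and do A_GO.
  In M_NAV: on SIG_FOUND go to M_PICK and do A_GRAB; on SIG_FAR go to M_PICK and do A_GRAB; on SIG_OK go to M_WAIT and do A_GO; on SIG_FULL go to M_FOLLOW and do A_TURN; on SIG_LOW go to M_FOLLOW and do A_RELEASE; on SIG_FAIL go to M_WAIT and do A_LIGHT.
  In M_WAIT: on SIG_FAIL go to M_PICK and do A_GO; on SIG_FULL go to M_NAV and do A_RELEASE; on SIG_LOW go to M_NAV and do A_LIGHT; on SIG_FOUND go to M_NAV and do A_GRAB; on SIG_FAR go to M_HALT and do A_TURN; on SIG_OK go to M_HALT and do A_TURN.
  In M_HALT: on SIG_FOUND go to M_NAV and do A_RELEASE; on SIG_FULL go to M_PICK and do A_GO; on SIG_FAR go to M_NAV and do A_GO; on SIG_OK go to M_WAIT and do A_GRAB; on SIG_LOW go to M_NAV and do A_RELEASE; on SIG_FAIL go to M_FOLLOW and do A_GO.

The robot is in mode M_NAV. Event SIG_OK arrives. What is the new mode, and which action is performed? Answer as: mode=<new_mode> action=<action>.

mode=M_WAIT action=A_GO

current mode = M_NAV; filter table to that mode:
  (M_NAV, SIG_FOUND) → (M_PICK, A_GRAB)
  (M_NAV, SIG_FAR) → (M_PICK, A_GRAB)
  (M_NAV, SIG_OK) → (M_WAIT, A_GO)  ← event matches
  (M_NAV, SIG_FULL) → (M_FOLLOW, A_TURN)
  (M_NAV, SIG_LOW) → (M_FOLLOW, A_RELEASE)
  (M_NAV, SIG_FAIL) → (M_WAIT, A_LIGHT)
event = SIG_OK selects (M_WAIT, A_GO)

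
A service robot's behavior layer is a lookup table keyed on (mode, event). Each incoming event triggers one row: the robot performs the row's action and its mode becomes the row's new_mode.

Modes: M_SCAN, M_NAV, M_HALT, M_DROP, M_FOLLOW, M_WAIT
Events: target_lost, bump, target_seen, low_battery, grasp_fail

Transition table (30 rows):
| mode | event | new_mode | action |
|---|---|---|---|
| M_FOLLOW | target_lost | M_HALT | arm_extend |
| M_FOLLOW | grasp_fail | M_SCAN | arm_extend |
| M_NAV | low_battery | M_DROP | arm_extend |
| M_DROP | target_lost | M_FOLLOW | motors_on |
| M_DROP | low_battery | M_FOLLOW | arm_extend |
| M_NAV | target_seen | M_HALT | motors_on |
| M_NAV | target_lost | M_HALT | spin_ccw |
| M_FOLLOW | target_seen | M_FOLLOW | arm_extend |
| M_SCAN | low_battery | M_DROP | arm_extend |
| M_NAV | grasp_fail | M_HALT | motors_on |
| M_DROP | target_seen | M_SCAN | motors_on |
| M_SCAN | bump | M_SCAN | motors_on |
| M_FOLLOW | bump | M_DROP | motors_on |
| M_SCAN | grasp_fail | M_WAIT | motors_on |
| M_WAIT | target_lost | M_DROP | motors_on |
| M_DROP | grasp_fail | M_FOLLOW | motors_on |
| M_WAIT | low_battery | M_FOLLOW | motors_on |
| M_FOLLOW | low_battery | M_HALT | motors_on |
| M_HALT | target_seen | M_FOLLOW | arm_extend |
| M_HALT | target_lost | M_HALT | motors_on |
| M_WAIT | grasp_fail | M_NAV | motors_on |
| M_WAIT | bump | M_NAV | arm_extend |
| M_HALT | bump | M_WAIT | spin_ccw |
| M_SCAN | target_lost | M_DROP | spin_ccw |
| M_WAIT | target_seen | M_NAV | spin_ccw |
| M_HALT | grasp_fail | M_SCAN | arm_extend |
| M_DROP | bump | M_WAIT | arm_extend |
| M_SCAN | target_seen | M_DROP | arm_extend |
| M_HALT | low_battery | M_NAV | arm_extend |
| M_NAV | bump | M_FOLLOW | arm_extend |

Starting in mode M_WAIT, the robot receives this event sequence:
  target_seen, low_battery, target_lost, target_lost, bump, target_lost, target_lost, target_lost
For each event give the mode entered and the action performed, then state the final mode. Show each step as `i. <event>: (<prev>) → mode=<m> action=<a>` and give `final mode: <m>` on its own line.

final mode: M_HALT

1. target_seen: (M_WAIT) → mode=M_NAV action=spin_ccw
2. low_battery: (M_NAV) → mode=M_DROP action=arm_extend
3. target_lost: (M_DROP) → mode=M_FOLLOW action=motors_on
4. target_lost: (M_FOLLOW) → mode=M_HALT action=arm_extend
5. bump: (M_HALT) → mode=M_WAIT action=spin_ccw
6. target_lost: (M_WAIT) → mode=M_DROP action=motors_on
7. target_lost: (M_DROP) → mode=M_FOLLOW action=motors_on
8. target_lost: (M_FOLLOW) → mode=M_HALT action=arm_extend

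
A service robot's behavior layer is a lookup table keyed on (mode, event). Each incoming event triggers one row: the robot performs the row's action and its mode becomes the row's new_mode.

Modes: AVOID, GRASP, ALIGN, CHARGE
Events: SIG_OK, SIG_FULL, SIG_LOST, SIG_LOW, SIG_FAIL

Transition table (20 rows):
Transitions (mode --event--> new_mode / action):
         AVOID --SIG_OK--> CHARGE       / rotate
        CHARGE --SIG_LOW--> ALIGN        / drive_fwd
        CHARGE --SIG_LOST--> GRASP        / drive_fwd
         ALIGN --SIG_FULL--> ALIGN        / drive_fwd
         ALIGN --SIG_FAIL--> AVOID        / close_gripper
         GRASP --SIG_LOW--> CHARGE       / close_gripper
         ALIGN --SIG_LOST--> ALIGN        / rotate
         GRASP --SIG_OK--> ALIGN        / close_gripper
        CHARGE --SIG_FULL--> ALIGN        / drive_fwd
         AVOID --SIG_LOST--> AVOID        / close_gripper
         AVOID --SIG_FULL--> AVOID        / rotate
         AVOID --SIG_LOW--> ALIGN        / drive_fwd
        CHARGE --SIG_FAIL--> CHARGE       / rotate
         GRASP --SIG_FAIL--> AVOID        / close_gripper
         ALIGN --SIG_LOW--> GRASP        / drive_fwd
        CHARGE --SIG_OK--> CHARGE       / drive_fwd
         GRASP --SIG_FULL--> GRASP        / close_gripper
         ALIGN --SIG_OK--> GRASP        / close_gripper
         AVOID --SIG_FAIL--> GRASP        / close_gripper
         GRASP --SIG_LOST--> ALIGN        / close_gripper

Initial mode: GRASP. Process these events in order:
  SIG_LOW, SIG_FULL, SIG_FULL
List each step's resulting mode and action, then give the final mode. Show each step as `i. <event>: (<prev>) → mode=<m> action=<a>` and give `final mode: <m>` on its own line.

final mode: ALIGN

1. SIG_LOW: (GRASP) → mode=CHARGE action=close_gripper
2. SIG_FULL: (CHARGE) → mode=ALIGN action=drive_fwd
3. SIG_FULL: (ALIGN) → mode=ALIGN action=drive_fwd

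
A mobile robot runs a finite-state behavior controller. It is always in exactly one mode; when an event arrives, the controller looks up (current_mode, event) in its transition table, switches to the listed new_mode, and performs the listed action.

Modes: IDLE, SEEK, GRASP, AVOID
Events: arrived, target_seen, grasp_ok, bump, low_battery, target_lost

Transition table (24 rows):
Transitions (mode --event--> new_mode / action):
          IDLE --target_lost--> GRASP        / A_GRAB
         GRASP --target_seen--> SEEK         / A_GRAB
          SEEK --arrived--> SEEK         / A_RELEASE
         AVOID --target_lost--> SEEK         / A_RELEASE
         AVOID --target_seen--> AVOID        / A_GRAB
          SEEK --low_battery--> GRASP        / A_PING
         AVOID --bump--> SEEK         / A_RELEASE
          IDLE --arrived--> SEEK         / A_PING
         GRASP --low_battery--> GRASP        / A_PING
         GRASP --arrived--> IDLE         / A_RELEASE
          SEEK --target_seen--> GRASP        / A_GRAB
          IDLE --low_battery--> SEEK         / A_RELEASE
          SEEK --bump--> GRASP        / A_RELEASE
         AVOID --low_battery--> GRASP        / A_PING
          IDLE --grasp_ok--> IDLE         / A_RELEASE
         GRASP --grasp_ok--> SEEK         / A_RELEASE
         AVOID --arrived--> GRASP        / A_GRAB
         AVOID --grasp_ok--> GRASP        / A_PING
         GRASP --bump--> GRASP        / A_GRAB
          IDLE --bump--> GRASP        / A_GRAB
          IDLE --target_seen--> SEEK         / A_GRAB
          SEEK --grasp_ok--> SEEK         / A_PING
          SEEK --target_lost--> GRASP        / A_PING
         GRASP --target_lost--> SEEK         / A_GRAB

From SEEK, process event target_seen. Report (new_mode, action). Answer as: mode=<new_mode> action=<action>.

mode=GRASP action=A_GRAB

current mode = SEEK; filter table to that mode:
  (SEEK, arrived) → (SEEK, A_RELEASE)
  (SEEK, low_battery) → (GRASP, A_PING)
  (SEEK, target_seen) → (GRASP, A_GRAB)  ← event matches
  (SEEK, bump) → (GRASP, A_RELEASE)
  (SEEK, grasp_ok) → (SEEK, A_PING)
  (SEEK, target_lost) → (GRASP, A_PING)
event = target_seen selects (GRASP, A_GRAB)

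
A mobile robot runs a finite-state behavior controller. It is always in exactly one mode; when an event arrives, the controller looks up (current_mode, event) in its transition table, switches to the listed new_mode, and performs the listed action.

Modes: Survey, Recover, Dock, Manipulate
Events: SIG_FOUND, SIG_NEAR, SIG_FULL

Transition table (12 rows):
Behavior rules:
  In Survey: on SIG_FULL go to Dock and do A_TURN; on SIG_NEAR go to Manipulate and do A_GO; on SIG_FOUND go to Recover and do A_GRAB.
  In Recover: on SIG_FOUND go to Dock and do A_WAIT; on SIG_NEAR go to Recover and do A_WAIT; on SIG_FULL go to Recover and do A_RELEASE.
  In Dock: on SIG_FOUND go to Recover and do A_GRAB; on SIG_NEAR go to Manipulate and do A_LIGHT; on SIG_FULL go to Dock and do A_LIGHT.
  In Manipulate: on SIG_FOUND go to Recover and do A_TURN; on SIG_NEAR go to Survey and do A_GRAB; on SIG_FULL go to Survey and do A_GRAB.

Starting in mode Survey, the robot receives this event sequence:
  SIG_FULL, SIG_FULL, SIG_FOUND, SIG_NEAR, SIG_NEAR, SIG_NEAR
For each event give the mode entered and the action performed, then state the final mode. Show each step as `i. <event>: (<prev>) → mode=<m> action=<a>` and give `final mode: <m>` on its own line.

1. SIG_FULL: (Survey) → mode=Dock action=A_TURN
2. SIG_FULL: (Dock) → mode=Dock action=A_LIGHT
3. SIG_FOUND: (Dock) → mode=Recover action=A_GRAB
4. SIG_NEAR: (Recover) → mode=Recover action=A_WAIT
5. SIG_NEAR: (Recover) → mode=Recover action=A_WAIT
6. SIG_NEAR: (Recover) → mode=Recover action=A_WAIT

final mode: Recover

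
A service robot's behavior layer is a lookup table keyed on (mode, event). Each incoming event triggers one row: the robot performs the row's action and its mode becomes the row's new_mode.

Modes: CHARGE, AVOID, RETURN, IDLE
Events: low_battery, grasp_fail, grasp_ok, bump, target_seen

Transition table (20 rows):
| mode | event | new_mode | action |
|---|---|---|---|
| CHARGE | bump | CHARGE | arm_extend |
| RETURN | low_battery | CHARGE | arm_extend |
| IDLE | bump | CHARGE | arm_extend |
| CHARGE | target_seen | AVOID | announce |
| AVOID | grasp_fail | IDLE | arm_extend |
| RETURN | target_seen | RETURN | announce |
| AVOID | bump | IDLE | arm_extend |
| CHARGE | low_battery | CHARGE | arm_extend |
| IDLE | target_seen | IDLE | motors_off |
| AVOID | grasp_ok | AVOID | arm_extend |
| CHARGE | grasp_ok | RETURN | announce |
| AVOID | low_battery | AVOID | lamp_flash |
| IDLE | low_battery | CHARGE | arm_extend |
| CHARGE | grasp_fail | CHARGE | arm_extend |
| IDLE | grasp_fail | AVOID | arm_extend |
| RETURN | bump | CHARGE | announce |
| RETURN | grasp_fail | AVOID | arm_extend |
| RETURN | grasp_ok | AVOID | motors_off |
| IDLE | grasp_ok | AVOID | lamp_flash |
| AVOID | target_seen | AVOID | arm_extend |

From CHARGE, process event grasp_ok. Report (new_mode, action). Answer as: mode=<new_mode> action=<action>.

current mode = CHARGE; filter table to that mode:
  (CHARGE, bump) → (CHARGE, arm_extend)
  (CHARGE, target_seen) → (AVOID, announce)
  (CHARGE, low_battery) → (CHARGE, arm_extend)
  (CHARGE, grasp_ok) → (RETURN, announce)  ← event matches
  (CHARGE, grasp_fail) → (CHARGE, arm_extend)
event = grasp_ok selects (RETURN, announce)

mode=RETURN action=announce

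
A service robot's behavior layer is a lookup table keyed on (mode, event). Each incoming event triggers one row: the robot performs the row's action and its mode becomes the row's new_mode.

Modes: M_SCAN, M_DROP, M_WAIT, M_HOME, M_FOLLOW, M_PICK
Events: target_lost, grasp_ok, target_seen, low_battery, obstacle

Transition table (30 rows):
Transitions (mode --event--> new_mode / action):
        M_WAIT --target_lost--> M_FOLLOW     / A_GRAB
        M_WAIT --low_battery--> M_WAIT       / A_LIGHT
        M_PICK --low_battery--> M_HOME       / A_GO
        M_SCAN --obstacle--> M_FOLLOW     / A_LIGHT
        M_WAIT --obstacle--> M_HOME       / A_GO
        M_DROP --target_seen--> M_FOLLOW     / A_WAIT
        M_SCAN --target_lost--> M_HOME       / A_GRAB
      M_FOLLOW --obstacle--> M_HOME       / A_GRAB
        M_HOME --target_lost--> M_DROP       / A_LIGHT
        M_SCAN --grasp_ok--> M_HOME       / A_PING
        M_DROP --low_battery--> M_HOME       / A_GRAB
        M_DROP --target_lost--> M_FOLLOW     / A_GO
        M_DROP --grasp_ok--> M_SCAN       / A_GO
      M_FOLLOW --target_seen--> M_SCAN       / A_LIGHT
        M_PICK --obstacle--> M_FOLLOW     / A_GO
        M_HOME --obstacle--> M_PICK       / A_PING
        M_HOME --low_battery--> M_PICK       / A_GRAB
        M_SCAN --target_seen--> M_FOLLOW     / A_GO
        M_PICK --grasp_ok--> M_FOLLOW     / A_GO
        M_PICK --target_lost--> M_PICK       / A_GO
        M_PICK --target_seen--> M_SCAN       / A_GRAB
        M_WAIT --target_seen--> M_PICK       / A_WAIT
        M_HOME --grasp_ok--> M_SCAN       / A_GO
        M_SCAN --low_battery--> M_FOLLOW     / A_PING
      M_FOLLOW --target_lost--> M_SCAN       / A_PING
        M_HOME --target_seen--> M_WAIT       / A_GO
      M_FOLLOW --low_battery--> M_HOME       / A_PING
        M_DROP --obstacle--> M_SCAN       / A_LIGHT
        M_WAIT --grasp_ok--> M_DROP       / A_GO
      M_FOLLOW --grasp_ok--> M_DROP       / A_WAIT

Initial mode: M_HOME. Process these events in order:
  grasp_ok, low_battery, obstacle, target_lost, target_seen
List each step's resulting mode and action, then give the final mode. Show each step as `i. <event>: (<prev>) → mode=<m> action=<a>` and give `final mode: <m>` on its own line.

1. grasp_ok: (M_HOME) → mode=M_SCAN action=A_GO
2. low_battery: (M_SCAN) → mode=M_FOLLOW action=A_PING
3. obstacle: (M_FOLLOW) → mode=M_HOME action=A_GRAB
4. target_lost: (M_HOME) → mode=M_DROP action=A_LIGHT
5. target_seen: (M_DROP) → mode=M_FOLLOW action=A_WAIT

final mode: M_FOLLOW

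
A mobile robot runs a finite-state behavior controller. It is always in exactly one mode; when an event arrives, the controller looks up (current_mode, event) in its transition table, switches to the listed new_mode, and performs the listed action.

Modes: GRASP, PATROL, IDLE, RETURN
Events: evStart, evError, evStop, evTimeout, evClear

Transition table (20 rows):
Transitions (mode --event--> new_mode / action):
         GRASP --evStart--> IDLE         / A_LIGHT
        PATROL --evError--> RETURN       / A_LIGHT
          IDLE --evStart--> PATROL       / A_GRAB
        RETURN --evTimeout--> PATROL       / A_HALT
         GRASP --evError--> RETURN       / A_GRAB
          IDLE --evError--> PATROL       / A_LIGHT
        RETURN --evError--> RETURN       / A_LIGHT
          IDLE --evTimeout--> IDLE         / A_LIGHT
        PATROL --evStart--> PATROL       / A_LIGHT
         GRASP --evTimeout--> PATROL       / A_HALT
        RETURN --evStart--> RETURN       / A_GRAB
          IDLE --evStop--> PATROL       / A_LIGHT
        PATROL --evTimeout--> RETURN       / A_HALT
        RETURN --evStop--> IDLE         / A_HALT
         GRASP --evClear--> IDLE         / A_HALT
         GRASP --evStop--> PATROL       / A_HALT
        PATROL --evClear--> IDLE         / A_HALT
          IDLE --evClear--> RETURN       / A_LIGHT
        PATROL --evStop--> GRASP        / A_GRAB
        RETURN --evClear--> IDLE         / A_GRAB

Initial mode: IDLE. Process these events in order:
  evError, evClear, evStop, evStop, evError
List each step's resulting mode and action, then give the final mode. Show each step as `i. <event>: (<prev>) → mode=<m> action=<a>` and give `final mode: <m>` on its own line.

1. evError: (IDLE) → mode=PATROL action=A_LIGHT
2. evClear: (PATROL) → mode=IDLE action=A_HALT
3. evStop: (IDLE) → mode=PATROL action=A_LIGHT
4. evStop: (PATROL) → mode=GRASP action=A_GRAB
5. evError: (GRASP) → mode=RETURN action=A_GRAB

final mode: RETURN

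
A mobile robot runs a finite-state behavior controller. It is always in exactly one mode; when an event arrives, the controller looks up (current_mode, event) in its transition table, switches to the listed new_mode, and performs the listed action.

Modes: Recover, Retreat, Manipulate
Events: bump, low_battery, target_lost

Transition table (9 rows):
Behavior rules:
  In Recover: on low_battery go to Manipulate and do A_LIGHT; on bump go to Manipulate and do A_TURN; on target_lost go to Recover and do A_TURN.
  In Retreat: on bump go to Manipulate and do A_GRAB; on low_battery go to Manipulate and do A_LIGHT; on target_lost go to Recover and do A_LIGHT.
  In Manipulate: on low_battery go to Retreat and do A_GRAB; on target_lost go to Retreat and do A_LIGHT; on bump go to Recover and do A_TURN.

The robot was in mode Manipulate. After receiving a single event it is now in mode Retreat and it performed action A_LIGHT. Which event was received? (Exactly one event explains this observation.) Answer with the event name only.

target_lost

try bump: (Manipulate, bump) → (Recover, A_TURN)
try low_battery: (Manipulate, low_battery) → (Retreat, A_GRAB)
try target_lost: (Manipulate, target_lost) → (Retreat, A_LIGHT)  ← matches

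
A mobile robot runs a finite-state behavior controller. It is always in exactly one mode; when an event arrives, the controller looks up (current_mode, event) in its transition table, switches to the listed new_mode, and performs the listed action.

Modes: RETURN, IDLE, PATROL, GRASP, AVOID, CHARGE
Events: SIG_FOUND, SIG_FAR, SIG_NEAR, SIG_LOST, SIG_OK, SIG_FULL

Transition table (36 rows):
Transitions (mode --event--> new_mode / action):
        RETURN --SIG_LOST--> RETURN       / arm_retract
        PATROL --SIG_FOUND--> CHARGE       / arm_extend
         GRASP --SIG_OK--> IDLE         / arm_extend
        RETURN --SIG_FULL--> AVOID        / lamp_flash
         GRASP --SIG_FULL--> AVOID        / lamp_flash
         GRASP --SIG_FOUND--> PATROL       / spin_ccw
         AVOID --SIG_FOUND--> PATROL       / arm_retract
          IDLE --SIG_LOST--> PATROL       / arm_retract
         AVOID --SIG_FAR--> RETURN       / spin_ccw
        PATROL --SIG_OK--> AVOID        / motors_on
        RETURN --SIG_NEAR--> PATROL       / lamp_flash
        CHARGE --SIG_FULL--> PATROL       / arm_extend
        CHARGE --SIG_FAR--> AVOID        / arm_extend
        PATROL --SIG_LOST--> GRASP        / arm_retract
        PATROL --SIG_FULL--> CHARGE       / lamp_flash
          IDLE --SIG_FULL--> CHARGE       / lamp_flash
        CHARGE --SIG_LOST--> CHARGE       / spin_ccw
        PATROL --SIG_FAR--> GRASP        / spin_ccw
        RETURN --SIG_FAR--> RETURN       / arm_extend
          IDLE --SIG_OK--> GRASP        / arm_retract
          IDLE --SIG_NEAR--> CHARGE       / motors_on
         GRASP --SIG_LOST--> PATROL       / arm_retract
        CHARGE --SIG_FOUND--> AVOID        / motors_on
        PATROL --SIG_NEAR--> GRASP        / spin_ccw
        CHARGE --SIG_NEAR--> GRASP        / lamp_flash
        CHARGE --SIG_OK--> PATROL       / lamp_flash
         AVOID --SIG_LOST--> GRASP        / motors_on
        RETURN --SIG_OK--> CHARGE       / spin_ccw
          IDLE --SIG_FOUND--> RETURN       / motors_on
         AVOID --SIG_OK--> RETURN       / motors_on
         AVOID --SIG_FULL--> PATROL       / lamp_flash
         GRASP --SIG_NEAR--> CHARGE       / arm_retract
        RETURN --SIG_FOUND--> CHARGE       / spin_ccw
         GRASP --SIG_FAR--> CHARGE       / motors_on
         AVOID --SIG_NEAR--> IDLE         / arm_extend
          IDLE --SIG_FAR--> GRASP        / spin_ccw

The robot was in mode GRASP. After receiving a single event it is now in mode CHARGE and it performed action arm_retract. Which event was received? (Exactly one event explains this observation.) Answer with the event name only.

SIG_NEAR

try SIG_FOUND: (GRASP, SIG_FOUND) → (PATROL, spin_ccw)
try SIG_FAR: (GRASP, SIG_FAR) → (CHARGE, motors_on)
try SIG_NEAR: (GRASP, SIG_NEAR) → (CHARGE, arm_retract)  ← matches
try SIG_LOST: (GRASP, SIG_LOST) → (PATROL, arm_retract)
try SIG_OK: (GRASP, SIG_OK) → (IDLE, arm_extend)
try SIG_FULL: (GRASP, SIG_FULL) → (AVOID, lamp_flash)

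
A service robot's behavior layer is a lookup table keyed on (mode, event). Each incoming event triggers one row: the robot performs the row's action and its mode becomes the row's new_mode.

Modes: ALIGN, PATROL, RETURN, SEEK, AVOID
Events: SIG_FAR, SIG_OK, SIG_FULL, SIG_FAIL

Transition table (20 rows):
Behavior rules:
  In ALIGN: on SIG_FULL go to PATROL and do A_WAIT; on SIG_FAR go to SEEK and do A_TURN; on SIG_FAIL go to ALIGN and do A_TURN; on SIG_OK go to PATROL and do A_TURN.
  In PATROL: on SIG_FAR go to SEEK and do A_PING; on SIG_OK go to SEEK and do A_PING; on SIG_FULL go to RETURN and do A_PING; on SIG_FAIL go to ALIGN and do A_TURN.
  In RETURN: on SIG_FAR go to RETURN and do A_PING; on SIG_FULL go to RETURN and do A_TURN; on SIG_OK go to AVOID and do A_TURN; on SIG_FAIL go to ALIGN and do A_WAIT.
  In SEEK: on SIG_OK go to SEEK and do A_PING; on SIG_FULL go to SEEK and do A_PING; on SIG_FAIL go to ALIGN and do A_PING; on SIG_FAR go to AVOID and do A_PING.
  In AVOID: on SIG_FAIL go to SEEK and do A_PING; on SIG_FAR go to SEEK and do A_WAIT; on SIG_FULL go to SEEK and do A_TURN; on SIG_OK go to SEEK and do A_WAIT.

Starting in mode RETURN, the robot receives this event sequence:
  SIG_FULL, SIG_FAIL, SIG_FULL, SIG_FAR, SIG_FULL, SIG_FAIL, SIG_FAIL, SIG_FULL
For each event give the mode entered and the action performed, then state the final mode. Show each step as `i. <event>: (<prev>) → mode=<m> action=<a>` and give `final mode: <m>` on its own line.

final mode: PATROL

1. SIG_FULL: (RETURN) → mode=RETURN action=A_TURN
2. SIG_FAIL: (RETURN) → mode=ALIGN action=A_WAIT
3. SIG_FULL: (ALIGN) → mode=PATROL action=A_WAIT
4. SIG_FAR: (PATROL) → mode=SEEK action=A_PING
5. SIG_FULL: (SEEK) → mode=SEEK action=A_PING
6. SIG_FAIL: (SEEK) → mode=ALIGN action=A_PING
7. SIG_FAIL: (ALIGN) → mode=ALIGN action=A_TURN
8. SIG_FULL: (ALIGN) → mode=PATROL action=A_WAIT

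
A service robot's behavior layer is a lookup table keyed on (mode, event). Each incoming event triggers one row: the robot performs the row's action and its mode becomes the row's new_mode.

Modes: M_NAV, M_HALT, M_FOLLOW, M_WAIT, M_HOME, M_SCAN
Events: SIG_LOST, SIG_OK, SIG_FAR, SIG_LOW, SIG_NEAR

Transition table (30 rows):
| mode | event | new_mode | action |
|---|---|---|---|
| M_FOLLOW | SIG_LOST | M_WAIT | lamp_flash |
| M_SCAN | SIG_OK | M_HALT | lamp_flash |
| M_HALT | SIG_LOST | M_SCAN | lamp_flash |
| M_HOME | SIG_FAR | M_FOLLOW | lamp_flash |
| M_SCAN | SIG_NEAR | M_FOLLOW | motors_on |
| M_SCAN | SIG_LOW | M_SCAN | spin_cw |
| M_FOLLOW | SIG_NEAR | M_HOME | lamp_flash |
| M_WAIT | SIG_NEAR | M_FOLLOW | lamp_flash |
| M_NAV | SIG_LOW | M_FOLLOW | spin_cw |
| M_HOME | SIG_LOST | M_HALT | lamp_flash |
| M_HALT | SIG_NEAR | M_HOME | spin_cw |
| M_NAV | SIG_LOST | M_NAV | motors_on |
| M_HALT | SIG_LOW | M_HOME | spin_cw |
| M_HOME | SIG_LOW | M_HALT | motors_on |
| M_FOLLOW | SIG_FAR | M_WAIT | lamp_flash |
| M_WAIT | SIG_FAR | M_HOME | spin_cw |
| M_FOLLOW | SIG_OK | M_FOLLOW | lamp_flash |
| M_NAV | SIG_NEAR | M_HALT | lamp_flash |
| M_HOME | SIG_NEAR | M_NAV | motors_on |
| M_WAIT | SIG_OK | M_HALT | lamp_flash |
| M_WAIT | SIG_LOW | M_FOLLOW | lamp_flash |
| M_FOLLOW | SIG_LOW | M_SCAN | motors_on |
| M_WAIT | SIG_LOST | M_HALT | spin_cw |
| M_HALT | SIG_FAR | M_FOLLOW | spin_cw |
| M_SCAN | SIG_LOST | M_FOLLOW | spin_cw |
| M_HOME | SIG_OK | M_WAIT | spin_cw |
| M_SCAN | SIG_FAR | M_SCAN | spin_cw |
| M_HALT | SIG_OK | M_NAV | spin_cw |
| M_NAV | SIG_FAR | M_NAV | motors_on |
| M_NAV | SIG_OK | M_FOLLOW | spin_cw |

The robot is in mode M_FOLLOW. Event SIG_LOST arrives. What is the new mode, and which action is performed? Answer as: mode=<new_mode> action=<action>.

mode=M_WAIT action=lamp_flash

current mode = M_FOLLOW; filter table to that mode:
  (M_FOLLOW, SIG_LOST) → (M_WAIT, lamp_flash)  ← event matches
  (M_FOLLOW, SIG_NEAR) → (M_HOME, lamp_flash)
  (M_FOLLOW, SIG_FAR) → (M_WAIT, lamp_flash)
  (M_FOLLOW, SIG_OK) → (M_FOLLOW, lamp_flash)
  (M_FOLLOW, SIG_LOW) → (M_SCAN, motors_on)
event = SIG_LOST selects (M_WAIT, lamp_flash)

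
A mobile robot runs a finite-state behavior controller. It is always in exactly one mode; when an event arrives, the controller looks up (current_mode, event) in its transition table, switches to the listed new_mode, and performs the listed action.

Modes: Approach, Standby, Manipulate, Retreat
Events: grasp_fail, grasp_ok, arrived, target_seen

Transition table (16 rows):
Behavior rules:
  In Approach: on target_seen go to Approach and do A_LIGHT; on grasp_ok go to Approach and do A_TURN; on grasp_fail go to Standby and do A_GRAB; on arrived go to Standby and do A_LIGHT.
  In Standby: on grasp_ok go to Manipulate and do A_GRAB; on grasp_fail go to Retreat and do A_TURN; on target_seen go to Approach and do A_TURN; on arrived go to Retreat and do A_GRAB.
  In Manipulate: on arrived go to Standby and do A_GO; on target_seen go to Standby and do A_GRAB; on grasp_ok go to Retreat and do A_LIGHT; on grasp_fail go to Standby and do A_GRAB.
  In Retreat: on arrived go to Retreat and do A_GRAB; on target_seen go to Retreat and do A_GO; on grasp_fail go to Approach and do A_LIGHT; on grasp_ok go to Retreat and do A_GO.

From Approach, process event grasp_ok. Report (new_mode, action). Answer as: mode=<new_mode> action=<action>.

current mode = Approach; filter table to that mode:
  (Approach, target_seen) → (Approach, A_LIGHT)
  (Approach, grasp_ok) → (Approach, A_TURN)  ← event matches
  (Approach, grasp_fail) → (Standby, A_GRAB)
  (Approach, arrived) → (Standby, A_LIGHT)
event = grasp_ok selects (Approach, A_TURN)

mode=Approach action=A_TURN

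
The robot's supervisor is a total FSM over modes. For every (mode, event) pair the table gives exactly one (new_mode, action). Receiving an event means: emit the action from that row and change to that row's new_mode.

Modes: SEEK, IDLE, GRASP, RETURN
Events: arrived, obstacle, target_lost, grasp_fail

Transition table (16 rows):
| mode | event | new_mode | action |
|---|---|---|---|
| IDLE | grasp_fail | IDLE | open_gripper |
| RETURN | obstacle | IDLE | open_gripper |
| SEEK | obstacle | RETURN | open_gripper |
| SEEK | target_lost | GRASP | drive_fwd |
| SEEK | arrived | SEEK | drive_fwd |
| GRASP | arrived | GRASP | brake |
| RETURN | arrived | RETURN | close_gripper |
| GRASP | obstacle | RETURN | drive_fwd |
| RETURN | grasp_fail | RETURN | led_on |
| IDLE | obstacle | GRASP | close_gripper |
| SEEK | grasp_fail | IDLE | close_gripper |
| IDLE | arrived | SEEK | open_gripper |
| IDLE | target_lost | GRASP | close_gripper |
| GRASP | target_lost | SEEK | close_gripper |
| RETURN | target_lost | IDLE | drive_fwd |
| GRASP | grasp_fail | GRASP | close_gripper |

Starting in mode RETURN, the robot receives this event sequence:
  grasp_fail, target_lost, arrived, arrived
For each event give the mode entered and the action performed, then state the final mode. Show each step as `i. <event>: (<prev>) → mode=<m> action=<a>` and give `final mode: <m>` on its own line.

1. grasp_fail: (RETURN) → mode=RETURN action=led_on
2. target_lost: (RETURN) → mode=IDLE action=drive_fwd
3. arrived: (IDLE) → mode=SEEK action=open_gripper
4. arrived: (SEEK) → mode=SEEK action=drive_fwd

final mode: SEEK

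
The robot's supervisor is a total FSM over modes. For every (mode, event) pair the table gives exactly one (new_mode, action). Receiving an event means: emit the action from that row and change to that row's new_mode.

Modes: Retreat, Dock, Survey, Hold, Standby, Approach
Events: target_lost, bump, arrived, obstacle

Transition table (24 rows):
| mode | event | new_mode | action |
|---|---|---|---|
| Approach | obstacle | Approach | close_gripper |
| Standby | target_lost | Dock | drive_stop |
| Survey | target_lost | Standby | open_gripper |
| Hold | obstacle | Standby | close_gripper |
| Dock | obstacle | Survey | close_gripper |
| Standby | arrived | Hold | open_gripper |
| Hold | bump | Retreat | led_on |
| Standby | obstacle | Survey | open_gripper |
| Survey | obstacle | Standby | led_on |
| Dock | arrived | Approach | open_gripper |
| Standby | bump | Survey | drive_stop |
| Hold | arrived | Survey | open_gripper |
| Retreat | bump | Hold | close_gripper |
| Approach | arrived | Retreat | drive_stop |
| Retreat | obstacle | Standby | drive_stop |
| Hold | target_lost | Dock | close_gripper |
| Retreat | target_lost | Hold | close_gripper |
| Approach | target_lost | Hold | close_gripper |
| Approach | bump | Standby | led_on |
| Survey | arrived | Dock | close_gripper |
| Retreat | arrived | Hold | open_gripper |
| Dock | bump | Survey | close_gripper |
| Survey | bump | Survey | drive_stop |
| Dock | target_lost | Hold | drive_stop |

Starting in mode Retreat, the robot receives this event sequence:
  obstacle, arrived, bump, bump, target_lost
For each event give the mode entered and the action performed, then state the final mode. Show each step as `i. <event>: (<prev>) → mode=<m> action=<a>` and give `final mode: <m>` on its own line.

1. obstacle: (Retreat) → mode=Standby action=drive_stop
2. arrived: (Standby) → mode=Hold action=open_gripper
3. bump: (Hold) → mode=Retreat action=led_on
4. bump: (Retreat) → mode=Hold action=close_gripper
5. target_lost: (Hold) → mode=Dock action=close_gripper

final mode: Dock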